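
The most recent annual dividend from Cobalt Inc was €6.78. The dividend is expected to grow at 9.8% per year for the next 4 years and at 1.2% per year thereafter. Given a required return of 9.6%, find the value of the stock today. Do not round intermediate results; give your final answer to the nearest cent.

€109.52

D_1 = 7.44444
D_2 = 8.17400
D_3 = 8.97505
D_4 = 9.85460
Terminal value at year 4: TV = D_4×(1+g_2)/(r−g_2) = 9.97286/0.084 = 118.72448
P_0 = D_1/(1+r)^1 + D_2/(1+r)^2 + D_3/(1+r)^3 + D_4/(1+r)^4 + TV/(1+r)^4
    = 6.79237 + 6.80477 + 6.81718 + 6.82962 + 82.28072 = 109.52466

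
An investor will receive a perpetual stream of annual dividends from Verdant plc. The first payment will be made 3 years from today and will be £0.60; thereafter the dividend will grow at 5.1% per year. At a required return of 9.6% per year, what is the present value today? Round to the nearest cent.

Value at end of year 2: C₁ / (r − g) = £0.60 / (0.096 − 0.051) = £13.3333
Discount to today: PV = £13.3333 / (1 + 0.096)^2 = £13.3333 / 1.201216 = £11.10

£11.10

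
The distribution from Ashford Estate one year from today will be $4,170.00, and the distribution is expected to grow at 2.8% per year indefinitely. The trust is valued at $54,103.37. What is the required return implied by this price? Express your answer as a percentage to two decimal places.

P = D₁/(r − g) ⇒ r = D₁/P + g = $4,170.0000/$54,103.37 + 0.028 = 0.077075 + 0.028 = 0.105075

10.51%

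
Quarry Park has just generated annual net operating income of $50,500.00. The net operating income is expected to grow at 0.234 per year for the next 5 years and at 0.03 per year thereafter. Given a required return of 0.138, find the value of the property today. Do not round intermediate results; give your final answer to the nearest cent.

$1046112.84

D_1 = 62317.00000
D_2 = 76899.17800
D_3 = 94893.58565
D_4 = 117098.68469
D_5 = 144499.77691
Terminal value at year 5: TV = D_5×(1+g_2)/(r−g_2) = 148834.77022/0.108 = 1378099.72426
P_0 = D_1/(1+r)^1 + D_2/(1+r)^2 + D_3/(1+r)^3 + D_4/(1+r)^4 + D_5/(1+r)^5 + TV/(1+r)^5
    = 54760.10545 + 59379.58710 + 64388.76141 + 69820.50227 + 75710.45676 + 722053.43025 = 1046112.84325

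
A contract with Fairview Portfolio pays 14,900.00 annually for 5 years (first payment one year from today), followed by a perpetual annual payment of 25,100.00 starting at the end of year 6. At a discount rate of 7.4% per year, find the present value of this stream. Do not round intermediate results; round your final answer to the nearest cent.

PV of 5-year annuity: 14,900.00 × [1 − (1+0.074)^−5] / 0.074 = 60444.16535
Perpetuity value at year 5: 25,100.00 / 0.074 = 339189.18919
PV of perpetuity: 339189.18919 / (1+0.074)^5 = 237367.13883
Total PV = 60444.16535 + 237367.13883 = 297811.30418

297811.30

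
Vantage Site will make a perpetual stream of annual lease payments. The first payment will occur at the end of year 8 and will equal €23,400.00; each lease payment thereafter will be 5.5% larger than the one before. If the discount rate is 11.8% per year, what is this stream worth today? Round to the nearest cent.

Value at end of year 7: C₁ / (r − g) = €23,400.00 / (0.118 − 0.055) = €371,428.5714
Discount to today: PV = €371,428.5714 / (1 + 0.118)^7 = €371,428.5714 / 2.183195 = €170,130.70

€170130.70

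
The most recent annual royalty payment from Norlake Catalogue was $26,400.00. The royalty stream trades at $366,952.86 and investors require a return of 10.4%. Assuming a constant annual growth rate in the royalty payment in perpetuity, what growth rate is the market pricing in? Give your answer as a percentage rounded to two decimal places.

P = D₀(1+g)/(r−g) ⇒ P(r−g) = D₀(1+g) ⇒ g(P+D₀) = P·r − D₀
g = (P·r − D₀)/(P + D₀) = ($366,952.86×0.104 − $26,400.00) / ($366,952.86 + $26,400.00) = 0.029905

2.99%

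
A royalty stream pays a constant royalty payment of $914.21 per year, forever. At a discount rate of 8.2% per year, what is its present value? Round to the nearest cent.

Level perpetuity: PV = C / r = $914.21 / 0.082 = $11,148.90

$11148.90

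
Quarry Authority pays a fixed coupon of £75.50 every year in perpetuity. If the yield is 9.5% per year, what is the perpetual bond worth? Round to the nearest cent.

£794.74

Level perpetuity: PV = C / r = £75.50 / 0.095 = £794.74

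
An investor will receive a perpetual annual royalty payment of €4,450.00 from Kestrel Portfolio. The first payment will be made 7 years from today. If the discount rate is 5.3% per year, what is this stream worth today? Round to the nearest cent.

€61590.53

Value at end of year 6: C / r = €4,450.00 / 0.053 = €83,962.2642
Discount to today: PV = €83,962.2642 / (1 + 0.053)^6 = €83,962.2642 / 1.363233 = €61,590.53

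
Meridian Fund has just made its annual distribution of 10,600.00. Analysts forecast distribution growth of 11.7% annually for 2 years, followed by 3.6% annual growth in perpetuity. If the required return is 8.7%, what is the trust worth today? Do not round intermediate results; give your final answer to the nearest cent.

D_1 = 11840.20000
D_2 = 13225.50340
Terminal value at year 2: TV = D_2×(1+g_2)/(r−g_2) = 13701.62152/0.051 = 268659.24554
P_0 = D_1/(1+r)^1 + D_2/(1+r)^2 + TV/(1+r)^2
    = 10892.54830 + 11193.17061 + 227374.99506 = 249460.71396

249460.71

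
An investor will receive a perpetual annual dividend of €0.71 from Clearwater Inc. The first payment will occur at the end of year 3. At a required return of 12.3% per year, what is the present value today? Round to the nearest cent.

Value at end of year 2: C / r = €0.71 / 0.123 = €5.7724
Discount to today: PV = €5.7724 / (1 + 0.123)^2 = €5.7724 / 1.261129 = €4.58

€4.58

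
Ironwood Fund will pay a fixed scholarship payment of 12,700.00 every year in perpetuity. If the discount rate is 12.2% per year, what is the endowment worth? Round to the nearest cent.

104098.36

Level perpetuity: PV = C / r = 12,700.00 / 0.122 = 104,098.36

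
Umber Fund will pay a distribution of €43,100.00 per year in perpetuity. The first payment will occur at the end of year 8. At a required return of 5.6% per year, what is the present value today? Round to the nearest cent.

Value at end of year 7: C / r = €43,100.00 / 0.056 = €769,642.8571
Discount to today: PV = €769,642.8571 / (1 + 0.056)^7 = €769,642.8571 / 1.464359 = €525,583.61

€525583.61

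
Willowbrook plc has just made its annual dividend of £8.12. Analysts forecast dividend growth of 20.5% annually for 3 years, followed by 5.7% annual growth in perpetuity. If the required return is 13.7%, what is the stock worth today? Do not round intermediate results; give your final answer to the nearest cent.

£155.10

D_1 = 9.78460
D_2 = 11.79044
D_3 = 14.20748
Terminal value at year 3: TV = D_3×(1+g_2)/(r−g_2) = 15.01731/0.08 = 187.71638
P_0 = D_1/(1+r)^1 + D_2/(1+r)^2 + D_3/(1+r)^3 + TV/(1+r)^3
    = 8.60563 + 9.12030 + 9.66575 + 127.70879 = 155.10047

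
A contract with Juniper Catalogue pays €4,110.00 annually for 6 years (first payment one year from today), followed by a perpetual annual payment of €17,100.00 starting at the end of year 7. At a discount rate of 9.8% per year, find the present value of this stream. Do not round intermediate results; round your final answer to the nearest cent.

PV of 6-year annuity: €4,110.00 × [1 − (1+0.098)^−6] / 0.098 = 18005.52396
Perpetuity value at year 6: €17,100.00 / 0.098 = 174489.79592
PV of perpetuity: 174489.79592 / (1+0.098)^6 = 99576.30207
Total PV = 18005.52396 + 99576.30207 = 117581.82603

€117581.83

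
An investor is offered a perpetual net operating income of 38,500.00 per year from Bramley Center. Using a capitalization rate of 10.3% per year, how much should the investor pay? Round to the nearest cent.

373786.41

Level perpetuity: PV = C / r = 38,500.00 / 0.103 = 373,786.41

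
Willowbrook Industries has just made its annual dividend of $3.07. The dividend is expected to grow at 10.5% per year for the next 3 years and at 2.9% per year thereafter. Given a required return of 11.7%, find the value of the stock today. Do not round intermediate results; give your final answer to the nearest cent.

$43.77

D_1 = 3.39235
D_2 = 3.74855
D_3 = 4.14214
Terminal value at year 3: TV = D_3×(1+g_2)/(r−g_2) = 4.26227/0.088 = 48.43484
P_0 = D_1/(1+r)^1 + D_2/(1+r)^2 + D_3/(1+r)^3 + TV/(1+r)^3
    = 3.03702 + 3.00439 + 2.97212 + 34.75349 = 43.76701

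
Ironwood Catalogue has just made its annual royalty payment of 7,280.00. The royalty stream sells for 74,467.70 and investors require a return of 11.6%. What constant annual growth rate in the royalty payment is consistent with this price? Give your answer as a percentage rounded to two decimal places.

1.66%

P = D₀(1+g)/(r−g) ⇒ P(r−g) = D₀(1+g) ⇒ g(P+D₀) = P·r − D₀
g = (P·r − D₀)/(P + D₀) = (74,467.70×0.116 − 7,280.00) / (74,467.70 + 7,280.00) = 0.016615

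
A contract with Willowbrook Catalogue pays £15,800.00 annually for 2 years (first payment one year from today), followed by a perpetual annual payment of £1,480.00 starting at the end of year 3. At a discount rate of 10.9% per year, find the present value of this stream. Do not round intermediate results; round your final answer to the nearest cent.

£38133.92

PV of 2-year annuity: £15,800.00 × [1 − (1+0.109)^−2] / 0.109 = 27093.84079
Perpetuity value at year 2: £1,480.00 / 0.109 = 13577.98165
PV of perpetuity: 13577.98165 / (1+0.109)^2 = 11040.07758
Total PV = 27093.84079 + 11040.07758 = 38133.91836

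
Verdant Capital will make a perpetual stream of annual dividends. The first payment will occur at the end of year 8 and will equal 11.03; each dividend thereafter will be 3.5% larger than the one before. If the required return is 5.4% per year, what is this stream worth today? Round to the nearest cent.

401.73

Value at end of year 7: C₁ / (r − g) = 11.03 / (0.054 − 0.035) = 580.5263
Discount to today: PV = 580.5263 / (1 + 0.054)^7 = 580.5263 / 1.445055 = 401.73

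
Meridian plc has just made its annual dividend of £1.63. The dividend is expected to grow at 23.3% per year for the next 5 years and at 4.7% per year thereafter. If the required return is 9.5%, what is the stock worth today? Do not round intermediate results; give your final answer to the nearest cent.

D_1 = 2.00979
D_2 = 2.47807
D_3 = 3.05546
D_4 = 3.76738
D_5 = 4.64518
Terminal value at year 5: TV = D_5×(1+g_2)/(r−g_2) = 4.86351/0.048 = 101.32309
P_0 = D_1/(1+r)^1 + D_2/(1+r)^2 + D_3/(1+r)^3 + D_4/(1+r)^4 + D_5/(1+r)^5 + TV/(1+r)^5
    = 1.83542 + 2.06674 + 2.32720 + 2.62050 + 2.95075 + 64.36323 = 76.16384

£76.16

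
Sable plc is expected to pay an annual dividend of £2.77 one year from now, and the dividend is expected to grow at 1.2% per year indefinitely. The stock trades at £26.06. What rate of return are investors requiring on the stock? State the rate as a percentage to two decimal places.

P = D₁/(r − g) ⇒ r = D₁/P + g = £2.7700/£26.06 + 0.012 = 0.106293 + 0.012 = 0.118293

11.83%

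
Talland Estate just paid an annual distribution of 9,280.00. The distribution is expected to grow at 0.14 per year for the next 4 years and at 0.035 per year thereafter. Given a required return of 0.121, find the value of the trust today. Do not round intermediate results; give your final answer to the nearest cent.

158169.95

D_1 = 10579.20000
D_2 = 12060.28800
D_3 = 13748.72832
D_4 = 15673.55028
Terminal value at year 4: TV = D_4×(1+g_2)/(r−g_2) = 16222.12454/0.086 = 188629.35517
P_0 = D_1/(1+r)^1 + D_2/(1+r)^2 + D_3/(1+r)^3 + D_4/(1+r)^4 + TV/(1+r)^4
    = 9437.28814 + 9597.24217 + 9759.90729 + 9925.32945 + 119450.18583 = 158169.95288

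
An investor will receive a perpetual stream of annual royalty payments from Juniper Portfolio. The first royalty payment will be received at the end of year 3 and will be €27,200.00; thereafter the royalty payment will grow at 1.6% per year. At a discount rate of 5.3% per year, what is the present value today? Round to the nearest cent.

Value at end of year 2: C₁ / (r − g) = €27,200.00 / (0.053 − 0.016) = €735,135.1351
Discount to today: PV = €735,135.1351 / (1 + 0.053)^2 = €735,135.1351 / 1.108809 = €662,995.28

€662995.28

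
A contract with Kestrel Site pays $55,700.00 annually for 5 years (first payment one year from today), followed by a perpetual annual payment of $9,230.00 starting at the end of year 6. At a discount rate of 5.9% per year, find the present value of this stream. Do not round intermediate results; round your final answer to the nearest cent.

PV of 5-year annuity: $55,700.00 × [1 − (1+0.059)^−5] / 0.059 = 235268.32848
Perpetuity value at year 5: $9,230.00 / 0.059 = 156440.67797
PV of perpetuity: 156440.67797 / (1+0.059)^5 = 117454.56177
Total PV = 235268.32848 + 117454.56177 = 352722.89025

$352722.89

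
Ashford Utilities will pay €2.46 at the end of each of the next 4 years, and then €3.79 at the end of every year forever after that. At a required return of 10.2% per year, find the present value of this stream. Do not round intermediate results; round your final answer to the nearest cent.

€32.96

PV of 4-year annuity: €2.46 × [1 − (1+0.102)^−4] / 0.102 = 7.76423
Perpetuity value at year 4: €3.79 / 0.102 = 37.15686
PV of perpetuity: 37.15686 / (1+0.102)^4 = 25.19490
Total PV = 7.76423 + 25.19490 = 32.95913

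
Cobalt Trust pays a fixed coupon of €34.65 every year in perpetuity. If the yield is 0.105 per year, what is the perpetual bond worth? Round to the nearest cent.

€330.00

Level perpetuity: PV = C / r = €34.65 / 0.105 = €330.00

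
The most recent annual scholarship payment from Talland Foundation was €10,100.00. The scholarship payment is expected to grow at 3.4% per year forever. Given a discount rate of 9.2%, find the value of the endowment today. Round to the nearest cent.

D₁ = D₀ × (1 + g) = €10,100.00 × 1.034 = €10,443.4000
Growing perpetuity: P = D₁ / (r − g) = €10,443.4000 / (0.092 − 0.034) = €180,058.62

€180058.62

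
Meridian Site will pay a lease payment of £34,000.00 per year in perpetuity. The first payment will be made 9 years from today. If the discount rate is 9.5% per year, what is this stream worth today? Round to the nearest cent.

Value at end of year 8: C / r = £34,000.00 / 0.095 = £357,894.7368
Discount to today: PV = £357,894.7368 / (1 + 0.095)^8 = £357,894.7368 / 2.066869 = £173,157.92

£173157.92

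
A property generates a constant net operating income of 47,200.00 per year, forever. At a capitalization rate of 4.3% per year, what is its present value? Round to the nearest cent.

Level perpetuity: PV = C / r = 47,200.00 / 0.043 = 1,097,674.42

1097674.42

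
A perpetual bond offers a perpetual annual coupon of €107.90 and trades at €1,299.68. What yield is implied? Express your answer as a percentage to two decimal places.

P = C/r ⇒ r = C/P = €107.90/€1,299.68 = 0.083020

8.30%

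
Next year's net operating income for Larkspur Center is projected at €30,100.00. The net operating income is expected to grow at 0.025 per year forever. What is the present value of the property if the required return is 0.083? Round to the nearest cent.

€518965.52

Growing perpetuity: P = D₁ / (r − g) = €30,100.0000 / (0.083 − 0.025) = €518,965.52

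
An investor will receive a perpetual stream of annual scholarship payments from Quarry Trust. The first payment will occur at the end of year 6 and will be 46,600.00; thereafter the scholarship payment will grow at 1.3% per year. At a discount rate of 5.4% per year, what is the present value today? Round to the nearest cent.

873773.77

Value at end of year 5: C₁ / (r − g) = 46,600.00 / (0.054 − 0.013) = 1,136,585.3659
Discount to today: PV = 1,136,585.3659 / (1 + 0.054)^5 = 1,136,585.3659 / 1.300778 = 873,773.77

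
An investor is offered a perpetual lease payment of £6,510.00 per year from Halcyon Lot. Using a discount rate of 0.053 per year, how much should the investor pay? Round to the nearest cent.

Level perpetuity: PV = C / r = £6,510.00 / 0.053 = £122,830.19

£122830.19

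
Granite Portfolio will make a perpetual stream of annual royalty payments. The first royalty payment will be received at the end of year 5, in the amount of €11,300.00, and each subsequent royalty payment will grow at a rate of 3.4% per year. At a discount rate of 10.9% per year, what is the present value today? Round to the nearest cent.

€99607.26

Value at end of year 4: C₁ / (r − g) = €11,300.00 / (0.109 − 0.034) = €150,666.6667
Discount to today: PV = €150,666.6667 / (1 + 0.109)^4 = €150,666.6667 / 1.512607 = €99,607.26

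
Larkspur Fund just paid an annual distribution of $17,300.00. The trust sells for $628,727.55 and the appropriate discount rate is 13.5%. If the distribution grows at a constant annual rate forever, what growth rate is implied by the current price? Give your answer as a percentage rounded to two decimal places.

10.46%

P = D₀(1+g)/(r−g) ⇒ P(r−g) = D₀(1+g) ⇒ g(P+D₀) = P·r − D₀
g = (P·r − D₀)/(P + D₀) = ($628,727.55×0.135 − $17,300.00) / ($628,727.55 + $17,300.00) = 0.104606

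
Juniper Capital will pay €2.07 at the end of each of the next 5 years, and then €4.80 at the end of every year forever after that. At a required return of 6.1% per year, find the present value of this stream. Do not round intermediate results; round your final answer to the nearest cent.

€67.22

PV of 5-year annuity: €2.07 × [1 − (1+0.061)^−5] / 0.061 = 8.69592
Perpetuity value at year 5: €4.80 / 0.061 = 78.68852
PV of perpetuity: 78.68852 / (1+0.061)^5 = 58.52406
Total PV = 8.69592 + 58.52406 = 67.21999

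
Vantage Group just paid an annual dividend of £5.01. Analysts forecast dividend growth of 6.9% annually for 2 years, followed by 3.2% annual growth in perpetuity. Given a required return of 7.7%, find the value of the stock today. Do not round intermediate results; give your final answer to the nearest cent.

D_1 = 5.35569
D_2 = 5.72523
Terminal value at year 2: TV = D_2×(1+g_2)/(r−g_2) = 5.90844/0.045 = 131.29867
P_0 = D_1/(1+r)^1 + D_2/(1+r)^2 + TV/(1+r)^2
    = 4.97279 + 4.93585 + 113.19544 = 123.10407

£123.10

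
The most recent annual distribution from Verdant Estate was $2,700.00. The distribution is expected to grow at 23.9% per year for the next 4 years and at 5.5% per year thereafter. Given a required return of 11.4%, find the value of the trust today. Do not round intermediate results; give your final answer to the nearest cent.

$88065.97

D_1 = 3345.30000
D_2 = 4144.82670
D_3 = 5135.44028
D_4 = 6362.81051
Terminal value at year 4: TV = D_4×(1+g_2)/(r−g_2) = 6712.76509/0.059 = 113775.67943
P_0 = D_1/(1+r)^1 + D_2/(1+r)^2 + D_3/(1+r)^3 + D_4/(1+r)^4 + TV/(1+r)^4
    = 3002.96230 + 3339.91947 + 3714.68602 + 4131.50446 + 73876.90185 = 88065.97410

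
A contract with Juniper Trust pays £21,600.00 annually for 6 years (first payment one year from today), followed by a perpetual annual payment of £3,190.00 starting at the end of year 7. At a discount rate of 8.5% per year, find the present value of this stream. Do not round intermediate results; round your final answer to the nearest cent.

£121360.95

PV of 6-year annuity: £21,600.00 × [1 − (1+0.085)^−6] / 0.085 = 98357.48286
Perpetuity value at year 6: £3,190.00 / 0.085 = 37529.41176
PV of perpetuity: 37529.41176 / (1+0.085)^6 = 23003.46869
Total PV = 98357.48286 + 23003.46869 = 121360.95156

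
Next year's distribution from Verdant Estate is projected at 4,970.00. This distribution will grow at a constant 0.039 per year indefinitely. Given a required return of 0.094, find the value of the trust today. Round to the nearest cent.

Growing perpetuity: P = D₁ / (r − g) = 4,970.0000 / (0.094 − 0.039) = 90,363.64

90363.64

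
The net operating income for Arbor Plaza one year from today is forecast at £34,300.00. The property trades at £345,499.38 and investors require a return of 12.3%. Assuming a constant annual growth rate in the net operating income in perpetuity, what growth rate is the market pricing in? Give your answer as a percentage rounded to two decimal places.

P = D₁/(r−g) ⇒ g = r − D₁/P = 0.123 − £34,300.00/£345,499.38 = 0.023723

2.37%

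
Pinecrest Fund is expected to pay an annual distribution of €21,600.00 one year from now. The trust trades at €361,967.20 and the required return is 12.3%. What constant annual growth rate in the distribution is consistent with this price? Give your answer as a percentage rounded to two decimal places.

6.33%

P = D₁/(r−g) ⇒ g = r − D₁/P = 0.123 − €21,600.00/€361,967.20 = 0.063326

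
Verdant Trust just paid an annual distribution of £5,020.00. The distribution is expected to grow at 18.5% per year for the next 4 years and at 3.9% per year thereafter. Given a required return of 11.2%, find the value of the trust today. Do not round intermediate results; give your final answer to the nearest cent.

D_1 = 5948.70000
D_2 = 7049.20950
D_3 = 8353.31326
D_4 = 9898.67621
Terminal value at year 4: TV = D_4×(1+g_2)/(r−g_2) = 10284.72458/0.073 = 140886.63811
P_0 = D_1/(1+r)^1 + D_2/(1+r)^2 + D_3/(1+r)^3 + D_4/(1+r)^4 + TV/(1+r)^4
    = 5349.55036 + 5700.73487 + 6074.97376 + 6473.78049 + 92140.51960 = 115739.55908

£115739.56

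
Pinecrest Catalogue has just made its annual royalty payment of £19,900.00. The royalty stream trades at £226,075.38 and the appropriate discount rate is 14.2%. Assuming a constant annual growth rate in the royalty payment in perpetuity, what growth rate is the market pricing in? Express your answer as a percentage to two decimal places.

P = D₀(1+g)/(r−g) ⇒ P(r−g) = D₀(1+g) ⇒ g(P+D₀) = P·r − D₀
g = (P·r − D₀)/(P + D₀) = (£226,075.38×0.142 − £19,900.00) / (£226,075.38 + £19,900.00) = 0.049609

4.96%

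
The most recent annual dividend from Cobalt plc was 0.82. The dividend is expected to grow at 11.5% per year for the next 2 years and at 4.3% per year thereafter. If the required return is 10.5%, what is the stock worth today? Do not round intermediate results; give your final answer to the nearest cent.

D_1 = 0.91430
D_2 = 1.01944
Terminal value at year 2: TV = D_2×(1+g_2)/(r−g_2) = 1.06328/0.062 = 17.14969
P_0 = D_1/(1+r)^1 + D_2/(1+r)^2 + TV/(1+r)^2
    = 0.82742 + 0.83491 + 14.04532 = 15.70765

15.71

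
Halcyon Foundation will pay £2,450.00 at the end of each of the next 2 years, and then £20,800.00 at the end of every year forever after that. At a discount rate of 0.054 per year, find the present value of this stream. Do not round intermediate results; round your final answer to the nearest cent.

£351257.42

PV of 2-year annuity: £2,450.00 × [1 − (1+0.054)^−2] / 0.054 = 4529.86544
Perpetuity value at year 2: £20,800.00 / 0.054 = 385185.18519
PV of perpetuity: 385185.18519 / (1+0.054)^2 = 346727.55202
Total PV = 4529.86544 + 346727.55202 = 351257.41747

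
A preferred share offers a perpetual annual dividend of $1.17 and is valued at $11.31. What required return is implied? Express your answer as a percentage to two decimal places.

10.34%

P = C/r ⇒ r = C/P = $1.17/$11.31 = 0.103448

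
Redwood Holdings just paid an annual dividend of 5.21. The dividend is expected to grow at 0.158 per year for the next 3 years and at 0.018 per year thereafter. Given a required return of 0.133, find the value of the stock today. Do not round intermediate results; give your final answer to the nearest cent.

D_1 = 6.03318
D_2 = 6.98642
D_3 = 8.09028
Terminal value at year 3: TV = D_3×(1+g_2)/(r−g_2) = 8.23590/0.115 = 71.61654
P_0 = D_1/(1+r)^1 + D_2/(1+r)^2 + D_3/(1+r)^3 + TV/(1+r)^3
    = 5.32496 + 5.44246 + 5.56255 + 49.24063 = 65.57060

65.57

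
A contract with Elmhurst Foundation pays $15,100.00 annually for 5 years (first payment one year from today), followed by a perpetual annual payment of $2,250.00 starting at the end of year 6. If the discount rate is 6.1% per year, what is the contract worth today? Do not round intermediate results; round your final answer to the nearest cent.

$90867.19

PV of 5-year annuity: $15,100.00 × [1 − (1+0.061)^−5] / 0.061 = 63434.02961
Perpetuity value at year 5: $2,250.00 / 0.061 = 36885.24590
PV of perpetuity: 36885.24590 / (1+0.061)^5 = 27433.15540
Total PV = 63434.02961 + 27433.15540 = 90867.18500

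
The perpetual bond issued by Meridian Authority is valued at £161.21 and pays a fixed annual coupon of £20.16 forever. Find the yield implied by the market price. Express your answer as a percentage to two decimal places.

P = C/r ⇒ r = C/P = £20.16/£161.21 = 0.125054

12.51%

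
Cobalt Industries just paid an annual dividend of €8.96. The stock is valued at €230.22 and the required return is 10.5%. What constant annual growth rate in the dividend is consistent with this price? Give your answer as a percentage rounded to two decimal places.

P = D₀(1+g)/(r−g) ⇒ P(r−g) = D₀(1+g) ⇒ g(P+D₀) = P·r − D₀
g = (P·r − D₀)/(P + D₀) = (€230.22×0.105 − €8.96) / (€230.22 + €8.96) = 0.063605

6.36%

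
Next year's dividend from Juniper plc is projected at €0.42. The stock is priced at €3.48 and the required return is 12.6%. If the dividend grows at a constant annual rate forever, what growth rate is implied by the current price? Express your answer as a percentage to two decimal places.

0.53%

P = D₁/(r−g) ⇒ g = r − D₁/P = 0.126 − €0.42/€3.48 = 0.005310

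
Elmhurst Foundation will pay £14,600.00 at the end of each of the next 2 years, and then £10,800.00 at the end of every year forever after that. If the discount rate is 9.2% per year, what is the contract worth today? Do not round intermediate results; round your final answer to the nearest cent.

PV of 2-year annuity: £14,600.00 × [1 − (1+0.092)^−2] / 0.092 = 25613.51957
Perpetuity value at year 2: £10,800.00 / 0.092 = 117391.30435
PV of perpetuity: 117391.30435 / (1+0.092)^2 = 98444.31727
Total PV = 25613.51957 + 98444.31727 = 124057.83684

£124057.84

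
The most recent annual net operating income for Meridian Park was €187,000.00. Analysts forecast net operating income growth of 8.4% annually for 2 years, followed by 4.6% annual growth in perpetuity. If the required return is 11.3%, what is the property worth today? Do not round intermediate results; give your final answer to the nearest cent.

€3128788.78

D_1 = 202708.00000
D_2 = 219735.47200
Terminal value at year 2: TV = D_2×(1+g_2)/(r−g_2) = 229843.30371/0.067 = 3430497.07033
P_0 = D_1/(1+r)^1 + D_2/(1+r)^2 + TV/(1+r)^2
    = 182127.58311 + 177382.12048 + 2769279.07489 = 3128788.77848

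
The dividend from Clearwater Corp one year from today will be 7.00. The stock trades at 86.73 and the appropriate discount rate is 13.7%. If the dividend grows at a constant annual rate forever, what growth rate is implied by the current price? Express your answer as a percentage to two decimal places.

P = D₁/(r−g) ⇒ g = r − D₁/P = 0.137 − 7.00/86.73 = 0.056290

5.63%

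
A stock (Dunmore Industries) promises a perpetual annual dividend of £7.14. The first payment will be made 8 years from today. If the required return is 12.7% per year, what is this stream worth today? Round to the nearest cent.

£24.35

Value at end of year 7: C / r = £7.14 / 0.127 = £56.2205
Discount to today: PV = £56.2205 / (1 + 0.127)^7 = £56.2205 / 2.309231 = £24.35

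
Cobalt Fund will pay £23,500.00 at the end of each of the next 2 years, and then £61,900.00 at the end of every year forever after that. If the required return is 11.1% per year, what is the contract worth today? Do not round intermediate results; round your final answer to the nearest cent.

PV of 2-year annuity: £23,500.00 × [1 − (1+0.111)^−2] / 0.111 = 40190.92278
Perpetuity value at year 2: £61,900.00 / 0.111 = 557657.65766
PV of perpetuity: 557657.65766 / (1+0.111)^2 = 451793.05680
Total PV = 40190.92278 + 451793.05680 = 491983.97958

£491983.98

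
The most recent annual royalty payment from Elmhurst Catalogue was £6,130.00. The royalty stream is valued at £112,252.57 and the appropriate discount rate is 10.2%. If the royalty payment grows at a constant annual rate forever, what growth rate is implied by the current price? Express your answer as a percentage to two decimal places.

P = D₀(1+g)/(r−g) ⇒ P(r−g) = D₀(1+g) ⇒ g(P+D₀) = P·r − D₀
g = (P·r − D₀)/(P + D₀) = (£112,252.57×0.102 − £6,130.00) / (£112,252.57 + £6,130.00) = 0.044937

4.49%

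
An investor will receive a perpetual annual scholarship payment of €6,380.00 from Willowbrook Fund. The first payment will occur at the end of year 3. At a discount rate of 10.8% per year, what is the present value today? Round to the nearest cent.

Value at end of year 2: C / r = €6,380.00 / 0.108 = €59,074.0741
Discount to today: PV = €59,074.0741 / (1 + 0.108)^2 = €59,074.0741 / 1.227664 = €48,119.09

€48119.09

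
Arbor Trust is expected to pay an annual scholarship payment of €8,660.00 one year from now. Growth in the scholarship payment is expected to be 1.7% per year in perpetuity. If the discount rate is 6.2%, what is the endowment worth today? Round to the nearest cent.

Growing perpetuity: P = D₁ / (r − g) = €8,660.0000 / (0.062 − 0.017) = €192,444.44

€192444.44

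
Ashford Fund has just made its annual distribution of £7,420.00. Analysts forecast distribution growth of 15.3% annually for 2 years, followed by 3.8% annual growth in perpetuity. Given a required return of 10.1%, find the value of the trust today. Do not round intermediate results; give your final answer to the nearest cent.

D_1 = 8555.26000
D_2 = 9864.21478
Terminal value at year 2: TV = D_2×(1+g_2)/(r−g_2) = 10239.05494/0.063 = 162524.68161
P_0 = D_1/(1+r)^1 + D_2/(1+r)^2 + TV/(1+r)^2
    = 7770.44505 + 8137.44155 + 134074.03691 = 149981.92350

£149981.92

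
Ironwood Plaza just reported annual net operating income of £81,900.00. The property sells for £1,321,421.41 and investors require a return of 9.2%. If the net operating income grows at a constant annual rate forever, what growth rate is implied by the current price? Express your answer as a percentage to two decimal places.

P = D₀(1+g)/(r−g) ⇒ P(r−g) = D₀(1+g) ⇒ g(P+D₀) = P·r − D₀
g = (P·r − D₀)/(P + D₀) = (£1,321,421.41×0.092 − £81,900.00) / (£1,321,421.41 + £81,900.00) = 0.028269

2.83%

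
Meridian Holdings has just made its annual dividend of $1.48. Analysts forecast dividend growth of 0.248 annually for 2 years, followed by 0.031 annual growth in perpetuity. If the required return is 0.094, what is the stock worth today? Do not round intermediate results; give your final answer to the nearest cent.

$35.13

D_1 = 1.84704
D_2 = 2.30511
Terminal value at year 2: TV = D_2×(1+g_2)/(r−g_2) = 2.37656/0.063 = 37.72324
P_0 = D_1/(1+r)^1 + D_2/(1+r)^2 + TV/(1+r)^2
    = 1.68834 + 1.92600 + 31.51914 = 35.13348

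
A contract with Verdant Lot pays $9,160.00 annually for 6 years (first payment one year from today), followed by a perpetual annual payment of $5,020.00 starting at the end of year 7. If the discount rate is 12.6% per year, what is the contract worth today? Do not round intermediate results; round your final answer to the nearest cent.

PV of 6-year annuity: $9,160.00 × [1 − (1+0.126)^−6] / 0.126 = 37029.11279
Perpetuity value at year 6: $5,020.00 / 0.126 = 39841.26984
PV of perpetuity: 39841.26984 / (1+0.126)^6 = 19548.02244
Total PV = 37029.11279 + 19548.02244 = 56577.13523

$56577.14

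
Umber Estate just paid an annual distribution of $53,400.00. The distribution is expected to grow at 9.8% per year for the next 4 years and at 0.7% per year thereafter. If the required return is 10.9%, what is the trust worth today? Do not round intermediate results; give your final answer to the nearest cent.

$714942.25

D_1 = 58633.20000
D_2 = 64379.25360
D_3 = 70688.42045
D_4 = 77615.88566
Terminal value at year 4: TV = D_4×(1+g_2)/(r−g_2) = 78159.19686/0.102 = 766266.63585
P_0 = D_1/(1+r)^1 + D_2/(1+r)^2 + D_3/(1+r)^3 + D_4/(1+r)^4 + TV/(1+r)^4
    = 52870.33363 + 52345.92095 + 51826.70983 + 51312.64868 + 506586.63947 = 714942.25256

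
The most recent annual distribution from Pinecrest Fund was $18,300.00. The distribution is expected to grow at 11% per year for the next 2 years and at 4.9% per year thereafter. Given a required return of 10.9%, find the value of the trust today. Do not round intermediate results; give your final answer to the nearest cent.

$357171.78

D_1 = 20313.00000
D_2 = 22547.43000
Terminal value at year 2: TV = D_2×(1+g_2)/(r−g_2) = 23652.25407/0.06 = 394204.23450
P_0 = D_1/(1+r)^1 + D_2/(1+r)^2 + TV/(1+r)^2
    = 18316.50135 + 18333.01758 + 320522.25744 = 357171.77638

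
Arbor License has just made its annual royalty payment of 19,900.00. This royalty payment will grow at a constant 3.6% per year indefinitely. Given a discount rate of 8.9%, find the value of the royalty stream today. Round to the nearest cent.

D₁ = D₀ × (1 + g) = 19,900.00 × 1.036 = 20,616.4000
Growing perpetuity: P = D₁ / (r − g) = 20,616.4000 / (0.089 − 0.036) = 388,988.68

388988.68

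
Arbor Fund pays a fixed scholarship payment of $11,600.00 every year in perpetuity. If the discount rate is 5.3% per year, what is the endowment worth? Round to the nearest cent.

$218867.92

Level perpetuity: PV = C / r = $11,600.00 / 0.053 = $218,867.92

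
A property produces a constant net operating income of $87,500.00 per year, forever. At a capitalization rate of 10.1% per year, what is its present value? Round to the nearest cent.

Level perpetuity: PV = C / r = $87,500.00 / 0.101 = $866,336.63

$866336.63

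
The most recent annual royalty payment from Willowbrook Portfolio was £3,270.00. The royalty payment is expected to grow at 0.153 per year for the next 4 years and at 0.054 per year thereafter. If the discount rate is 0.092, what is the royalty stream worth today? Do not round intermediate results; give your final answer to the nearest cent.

£127739.47

D_1 = 3770.31000
D_2 = 4347.16743
D_3 = 5012.28405
D_4 = 5779.16351
Terminal value at year 4: TV = D_4×(1+g_2)/(r−g_2) = 6091.23834/0.038 = 160295.74567
P_0 = D_1/(1+r)^1 + D_2/(1+r)^2 + D_3/(1+r)^3 + D_4/(1+r)^4 + TV/(1+r)^4
    = 3452.66484 + 3645.53348 + 3849.17591 + 4064.19398 + 112727.90675 = 127739.47495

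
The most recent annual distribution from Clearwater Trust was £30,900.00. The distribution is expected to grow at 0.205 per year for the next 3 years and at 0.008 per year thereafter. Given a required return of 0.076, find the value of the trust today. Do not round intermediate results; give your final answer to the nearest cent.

D_1 = 37234.50000
D_2 = 44867.57250
D_3 = 54065.42486
Terminal value at year 3: TV = D_3×(1+g_2)/(r−g_2) = 54497.94826/0.068 = 801440.41561
P_0 = D_1/(1+r)^1 + D_2/(1+r)^2 + D_3/(1+r)^3 + TV/(1+r)^3
    = 34604.55390 + 38753.24113 + 43399.30814 + 643330.92067 = 760088.02384

£760088.02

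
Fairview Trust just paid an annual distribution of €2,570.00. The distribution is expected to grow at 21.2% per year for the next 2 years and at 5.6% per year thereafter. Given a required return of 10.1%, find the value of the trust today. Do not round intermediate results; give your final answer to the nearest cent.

D_1 = 3114.84000
D_2 = 3775.18608
Terminal value at year 2: TV = D_2×(1+g_2)/(r−g_2) = 3986.59650/0.045 = 88591.03334
P_0 = D_1/(1+r)^1 + D_2/(1+r)^2 + TV/(1+r)^2
    = 2829.10082 + 3114.32352 + 73082.79183 = 79026.21617

€79026.22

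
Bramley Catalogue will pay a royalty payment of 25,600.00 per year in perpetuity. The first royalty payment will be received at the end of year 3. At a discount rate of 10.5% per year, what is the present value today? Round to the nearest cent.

199676.11

Value at end of year 2: C / r = 25,600.00 / 0.105 = 243,809.5238
Discount to today: PV = 243,809.5238 / (1 + 0.105)^2 = 243,809.5238 / 1.221025 = 199,676.11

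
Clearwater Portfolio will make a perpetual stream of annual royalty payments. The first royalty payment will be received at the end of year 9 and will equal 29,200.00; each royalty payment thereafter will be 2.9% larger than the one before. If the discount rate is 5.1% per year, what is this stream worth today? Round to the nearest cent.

891535.09

Value at end of year 8: C₁ / (r − g) = 29,200.00 / (0.051 − 0.029) = 1,327,272.7273
Discount to today: PV = 1,327,272.7273 / (1 + 0.051)^8 = 1,327,272.7273 / 1.488750 = 891,535.09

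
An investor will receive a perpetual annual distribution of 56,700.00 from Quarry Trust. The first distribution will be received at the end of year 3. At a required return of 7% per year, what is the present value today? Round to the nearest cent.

707485.37

Value at end of year 2: C / r = 56,700.00 / 0.07 = 810,000.0000
Discount to today: PV = 810,000.0000 / (1 + 0.07)^2 = 810,000.0000 / 1.144900 = 707,485.37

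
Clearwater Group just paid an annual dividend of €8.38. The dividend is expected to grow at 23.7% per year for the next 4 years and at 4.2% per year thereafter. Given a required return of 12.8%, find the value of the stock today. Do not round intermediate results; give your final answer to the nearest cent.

€189.28

D_1 = 10.36606
D_2 = 12.82282
D_3 = 15.86182
D_4 = 19.62108
Terminal value at year 4: TV = D_4×(1+g_2)/(r−g_2) = 20.44516/0.086 = 237.73443
P_0 = D_1/(1+r)^1 + D_2/(1+r)^2 + D_3/(1+r)^3 + D_4/(1+r)^4 + TV/(1+r)^4
    = 9.18977 + 10.07779 + 11.05162 + 12.11955 + 146.84382 = 189.28255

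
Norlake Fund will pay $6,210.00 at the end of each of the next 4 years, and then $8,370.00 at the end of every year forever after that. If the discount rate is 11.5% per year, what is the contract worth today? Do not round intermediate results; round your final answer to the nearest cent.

$66152.24

PV of 4-year annuity: $6,210.00 × [1 − (1+0.115)^−4] / 0.115 = 19062.30169
Perpetuity value at year 4: $8,370.00 / 0.115 = 72782.60870
PV of perpetuity: 72782.60870 / (1+0.115)^4 = 47089.94119
Total PV = 19062.30169 + 47089.94119 = 66152.24289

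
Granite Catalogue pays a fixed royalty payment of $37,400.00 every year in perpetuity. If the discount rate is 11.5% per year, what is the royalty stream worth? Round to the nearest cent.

Level perpetuity: PV = C / r = $37,400.00 / 0.115 = $325,217.39

$325217.39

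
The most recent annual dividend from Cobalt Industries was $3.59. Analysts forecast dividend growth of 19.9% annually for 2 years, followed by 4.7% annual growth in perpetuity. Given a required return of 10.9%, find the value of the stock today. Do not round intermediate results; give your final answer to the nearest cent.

$78.94

D_1 = 4.30441
D_2 = 5.16099
Terminal value at year 2: TV = D_2×(1+g_2)/(r−g_2) = 5.40355/0.062 = 87.15410
P_0 = D_1/(1+r)^1 + D_2/(1+r)^2 + TV/(1+r)^2
    = 3.88134 + 4.19633 + 70.86385 = 78.94152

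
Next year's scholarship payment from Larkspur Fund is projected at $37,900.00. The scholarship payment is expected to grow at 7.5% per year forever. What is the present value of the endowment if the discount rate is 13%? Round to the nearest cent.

Growing perpetuity: P = D₁ / (r − g) = $37,900.0000 / (0.13 − 0.075) = $689,090.91

$689090.91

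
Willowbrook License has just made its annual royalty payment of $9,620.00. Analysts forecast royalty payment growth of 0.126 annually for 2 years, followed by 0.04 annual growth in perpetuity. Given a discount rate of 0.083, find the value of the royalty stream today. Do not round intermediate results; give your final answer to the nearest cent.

$271913.68

D_1 = 10832.12000
D_2 = 12196.96712
Terminal value at year 2: TV = D_2×(1+g_2)/(r−g_2) = 12684.84580/0.043 = 294996.41407
P_0 = D_1/(1+r)^1 + D_2/(1+r)^2 + TV/(1+r)^2
    = 10001.95753 + 10399.08049 + 251512.64447 = 271913.68249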